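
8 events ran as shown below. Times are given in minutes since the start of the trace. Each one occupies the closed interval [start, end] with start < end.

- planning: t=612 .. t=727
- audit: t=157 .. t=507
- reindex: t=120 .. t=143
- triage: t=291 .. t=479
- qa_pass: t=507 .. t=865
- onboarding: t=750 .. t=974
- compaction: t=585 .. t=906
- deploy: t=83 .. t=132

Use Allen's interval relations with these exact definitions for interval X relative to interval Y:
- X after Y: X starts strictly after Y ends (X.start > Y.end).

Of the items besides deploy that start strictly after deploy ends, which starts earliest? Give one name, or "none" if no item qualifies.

Target deploy = [t=83, t=132].
audit [t=157, t=507] → after → candidate.
compaction [t=585, t=906] → after → candidate.
onboarding [t=750, t=974] → after → candidate.
planning [t=612, t=727] → after → candidate.
qa_pass [t=507, t=865] → after → candidate.
reindex [t=120, t=143] → overlapped-by → excluded.
triage [t=291, t=479] → after → candidate.
Among candidates, earliest start is t=157 → audit.

audit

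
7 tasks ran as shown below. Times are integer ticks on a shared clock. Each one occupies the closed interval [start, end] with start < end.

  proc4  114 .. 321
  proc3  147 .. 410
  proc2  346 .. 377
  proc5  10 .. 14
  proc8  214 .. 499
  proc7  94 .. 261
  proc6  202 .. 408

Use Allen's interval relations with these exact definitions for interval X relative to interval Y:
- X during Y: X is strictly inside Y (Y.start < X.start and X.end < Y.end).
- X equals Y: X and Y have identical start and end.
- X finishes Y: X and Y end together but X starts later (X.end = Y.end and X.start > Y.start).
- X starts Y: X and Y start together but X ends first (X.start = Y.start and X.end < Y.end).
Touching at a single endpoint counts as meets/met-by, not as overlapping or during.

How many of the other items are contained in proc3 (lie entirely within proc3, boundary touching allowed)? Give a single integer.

2

Target proc3 = [147, 410].
proc2 [346, 377] → during → counts.
proc4 [114, 321] → overlaps → no.
proc5 [10, 14] → before → no.
proc6 [202, 408] → during → counts.
proc7 [94, 261] → overlaps → no.
proc8 [214, 499] → overlapped-by → no.
Total: 2.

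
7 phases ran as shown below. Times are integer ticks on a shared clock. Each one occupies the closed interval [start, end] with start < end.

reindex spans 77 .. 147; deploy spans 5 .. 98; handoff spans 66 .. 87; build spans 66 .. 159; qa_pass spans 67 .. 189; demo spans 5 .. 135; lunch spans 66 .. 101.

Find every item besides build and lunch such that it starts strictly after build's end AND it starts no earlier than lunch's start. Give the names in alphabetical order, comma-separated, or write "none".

none

Conditions: its start is strictly after build's end (X.start > 159) AND its start is no earlier than lunch's start (X.start >= 66).
demo: start 5 > 159? ✗; start 5 >= 66? ✗ → no.
deploy: start 5 > 159? ✗; start 5 >= 66? ✗ → no.
handoff: start 66 > 159? ✗; start 66 >= 66? ✓ → no.
qa_pass: start 67 > 159? ✗; start 67 >= 66? ✓ → no.
reindex: start 77 > 159? ✗; start 77 >= 66? ✓ → no.
Result: none.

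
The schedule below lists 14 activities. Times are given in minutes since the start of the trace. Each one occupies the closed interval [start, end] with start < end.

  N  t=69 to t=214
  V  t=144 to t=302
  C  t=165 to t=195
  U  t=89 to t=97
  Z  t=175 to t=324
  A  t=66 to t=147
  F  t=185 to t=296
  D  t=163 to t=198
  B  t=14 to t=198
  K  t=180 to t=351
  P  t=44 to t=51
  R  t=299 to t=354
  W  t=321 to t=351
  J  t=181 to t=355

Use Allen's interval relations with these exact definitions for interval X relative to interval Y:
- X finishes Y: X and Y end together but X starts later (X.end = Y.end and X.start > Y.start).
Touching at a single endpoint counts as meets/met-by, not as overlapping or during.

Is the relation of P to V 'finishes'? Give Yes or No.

P = [t=44, t=51], V = [t=144, t=302].
Actual relation of P to V: before.
Asked whether 'finishes' holds → No.

No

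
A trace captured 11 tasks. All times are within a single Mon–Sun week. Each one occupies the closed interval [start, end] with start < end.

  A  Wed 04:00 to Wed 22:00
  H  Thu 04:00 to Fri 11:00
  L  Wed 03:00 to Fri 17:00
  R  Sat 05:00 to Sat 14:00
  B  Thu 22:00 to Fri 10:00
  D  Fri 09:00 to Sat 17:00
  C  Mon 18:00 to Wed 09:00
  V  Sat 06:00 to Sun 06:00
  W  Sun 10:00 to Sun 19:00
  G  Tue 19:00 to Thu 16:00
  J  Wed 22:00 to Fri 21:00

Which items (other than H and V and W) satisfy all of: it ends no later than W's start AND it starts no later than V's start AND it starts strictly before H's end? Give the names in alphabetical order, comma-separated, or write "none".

A, B, C, D, G, J, L

Conditions: its end is no later than W's start (X.end <= Sun 10:00) AND its start is no later than V's start (X.start <= Sat 06:00) AND its start is strictly before H's end (X.start < Fri 11:00).
A: end Wed 22:00 <= Sun 10:00? ✓; start Wed 04:00 <= Sat 06:00? ✓; start Wed 04:00 < Fri 11:00? ✓ → yes.
B: end Fri 10:00 <= Sun 10:00? ✓; start Thu 22:00 <= Sat 06:00? ✓; start Thu 22:00 < Fri 11:00? ✓ → yes.
C: end Wed 09:00 <= Sun 10:00? ✓; start Mon 18:00 <= Sat 06:00? ✓; start Mon 18:00 < Fri 11:00? ✓ → yes.
D: end Sat 17:00 <= Sun 10:00? ✓; start Fri 09:00 <= Sat 06:00? ✓; start Fri 09:00 < Fri 11:00? ✓ → yes.
G: end Thu 16:00 <= Sun 10:00? ✓; start Tue 19:00 <= Sat 06:00? ✓; start Tue 19:00 < Fri 11:00? ✓ → yes.
J: end Fri 21:00 <= Sun 10:00? ✓; start Wed 22:00 <= Sat 06:00? ✓; start Wed 22:00 < Fri 11:00? ✓ → yes.
L: end Fri 17:00 <= Sun 10:00? ✓; start Wed 03:00 <= Sat 06:00? ✓; start Wed 03:00 < Fri 11:00? ✓ → yes.
R: end Sat 14:00 <= Sun 10:00? ✓; start Sat 05:00 <= Sat 06:00? ✓; start Sat 05:00 < Fri 11:00? ✗ → no.
Result: A, B, C, D, G, J, L.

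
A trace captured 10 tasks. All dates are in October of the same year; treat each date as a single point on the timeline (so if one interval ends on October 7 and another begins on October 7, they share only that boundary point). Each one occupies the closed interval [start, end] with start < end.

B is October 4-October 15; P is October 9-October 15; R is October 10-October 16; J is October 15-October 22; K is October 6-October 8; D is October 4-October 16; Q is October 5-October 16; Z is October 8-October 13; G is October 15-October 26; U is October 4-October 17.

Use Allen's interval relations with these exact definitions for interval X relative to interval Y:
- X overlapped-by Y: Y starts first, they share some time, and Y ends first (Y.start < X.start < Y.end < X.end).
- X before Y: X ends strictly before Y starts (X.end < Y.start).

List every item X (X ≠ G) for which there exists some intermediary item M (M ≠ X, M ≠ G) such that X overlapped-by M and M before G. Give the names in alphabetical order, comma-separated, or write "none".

P, R

Target G = [October 15, October 26].
Intermediaries M with M before G: K, Z.
Via K — items with X overlapped-by K: none.
Via Z — items with X overlapped-by Z: P, R.
Union: P, R.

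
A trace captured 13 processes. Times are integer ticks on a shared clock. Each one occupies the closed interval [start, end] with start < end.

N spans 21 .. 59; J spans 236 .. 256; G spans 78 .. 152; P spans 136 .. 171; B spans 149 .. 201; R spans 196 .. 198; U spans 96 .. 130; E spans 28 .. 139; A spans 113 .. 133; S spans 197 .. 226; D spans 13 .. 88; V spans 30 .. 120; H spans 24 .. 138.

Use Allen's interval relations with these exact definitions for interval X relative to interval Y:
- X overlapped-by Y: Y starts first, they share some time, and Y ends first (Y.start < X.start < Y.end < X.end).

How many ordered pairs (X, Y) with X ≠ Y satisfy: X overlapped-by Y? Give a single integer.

Checking all 156 ordered pairs for relation 'overlapped-by'; matching pairs in alphabetical order:
(A, U): A overlapped-by U ✓
(A, V): A overlapped-by V ✓
(B, G): B overlapped-by G ✓
(B, P): B overlapped-by P ✓
(E, D): E overlapped-by D ✓
(E, H): E overlapped-by H ✓
(E, N): E overlapped-by N ✓
(G, D): G overlapped-by D ✓
(G, E): G overlapped-by E ✓
(G, H): G overlapped-by H ✓
(G, V): G overlapped-by V ✓
(H, D): H overlapped-by D ✓
(H, N): H overlapped-by N ✓
(P, E): P overlapped-by E ✓
(P, G): P overlapped-by G ✓
(P, H): P overlapped-by H ✓
(S, B): S overlapped-by B ✓
(S, R): S overlapped-by R ✓
(U, V): U overlapped-by V ✓
(V, D): V overlapped-by D ✓
(V, N): V overlapped-by N ✓
Count: 21.

21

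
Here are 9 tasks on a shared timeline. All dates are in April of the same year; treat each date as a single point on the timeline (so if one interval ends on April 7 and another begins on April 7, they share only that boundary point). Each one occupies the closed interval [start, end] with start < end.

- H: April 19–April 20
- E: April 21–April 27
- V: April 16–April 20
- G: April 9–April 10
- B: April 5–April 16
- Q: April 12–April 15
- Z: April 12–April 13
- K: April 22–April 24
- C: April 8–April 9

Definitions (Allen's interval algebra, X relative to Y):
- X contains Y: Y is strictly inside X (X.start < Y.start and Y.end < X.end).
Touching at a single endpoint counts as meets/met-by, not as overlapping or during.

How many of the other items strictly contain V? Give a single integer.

0

Target V = [April 16, April 20].
B [April 5, April 16] → meets → no.
C [April 8, April 9] → before → no.
E [April 21, April 27] → after → no.
G [April 9, April 10] → before → no.
H [April 19, April 20] → finishes → no.
K [April 22, April 24] → after → no.
Q [April 12, April 15] → before → no.
Z [April 12, April 13] → before → no.
Total: 0.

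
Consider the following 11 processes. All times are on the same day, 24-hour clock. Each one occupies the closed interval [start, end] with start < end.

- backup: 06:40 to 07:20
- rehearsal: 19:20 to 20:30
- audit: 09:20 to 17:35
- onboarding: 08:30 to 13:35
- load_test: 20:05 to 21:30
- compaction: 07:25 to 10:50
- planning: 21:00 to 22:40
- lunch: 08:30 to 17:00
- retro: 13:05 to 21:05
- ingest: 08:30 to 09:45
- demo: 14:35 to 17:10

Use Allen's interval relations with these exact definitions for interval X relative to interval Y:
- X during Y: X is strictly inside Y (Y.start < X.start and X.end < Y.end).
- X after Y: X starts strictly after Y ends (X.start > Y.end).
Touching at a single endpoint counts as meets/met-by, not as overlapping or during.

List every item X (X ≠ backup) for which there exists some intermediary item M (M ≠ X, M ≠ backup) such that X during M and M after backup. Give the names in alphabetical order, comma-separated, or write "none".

Target backup = [06:40, 07:20].
Intermediaries M with M after backup: audit, compaction, demo, ingest, load_test, lunch, onboarding, planning, rehearsal, retro.
Via audit — items with X during audit: demo.
Via compaction — items with X during compaction: ingest.
Via demo — items with X during demo: none.
Via ingest — items with X during ingest: none.
Via load_test — items with X during load_test: none.
Via lunch — items with X during lunch: none.
Via onboarding — items with X during onboarding: none.
Via planning — items with X during planning: none.
Via rehearsal — items with X during rehearsal: none.
Via retro — items with X during retro: demo, rehearsal.
Union: demo, ingest, rehearsal.

demo, ingest, rehearsal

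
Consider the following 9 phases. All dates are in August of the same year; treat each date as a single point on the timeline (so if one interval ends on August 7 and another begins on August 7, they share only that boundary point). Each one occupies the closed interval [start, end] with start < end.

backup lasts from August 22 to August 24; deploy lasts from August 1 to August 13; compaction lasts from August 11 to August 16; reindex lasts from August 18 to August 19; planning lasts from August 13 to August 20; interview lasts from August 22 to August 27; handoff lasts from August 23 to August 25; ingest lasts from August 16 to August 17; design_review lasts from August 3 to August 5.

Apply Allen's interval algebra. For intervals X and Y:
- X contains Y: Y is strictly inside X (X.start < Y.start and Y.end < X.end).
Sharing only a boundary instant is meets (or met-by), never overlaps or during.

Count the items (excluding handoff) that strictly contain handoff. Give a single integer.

Target handoff = [August 23, August 25].
backup [August 22, August 24] → overlaps → no.
compaction [August 11, August 16] → before → no.
deploy [August 1, August 13] → before → no.
design_review [August 3, August 5] → before → no.
ingest [August 16, August 17] → before → no.
interview [August 22, August 27] → contains → counts.
planning [August 13, August 20] → before → no.
reindex [August 18, August 19] → before → no.
Total: 1.

1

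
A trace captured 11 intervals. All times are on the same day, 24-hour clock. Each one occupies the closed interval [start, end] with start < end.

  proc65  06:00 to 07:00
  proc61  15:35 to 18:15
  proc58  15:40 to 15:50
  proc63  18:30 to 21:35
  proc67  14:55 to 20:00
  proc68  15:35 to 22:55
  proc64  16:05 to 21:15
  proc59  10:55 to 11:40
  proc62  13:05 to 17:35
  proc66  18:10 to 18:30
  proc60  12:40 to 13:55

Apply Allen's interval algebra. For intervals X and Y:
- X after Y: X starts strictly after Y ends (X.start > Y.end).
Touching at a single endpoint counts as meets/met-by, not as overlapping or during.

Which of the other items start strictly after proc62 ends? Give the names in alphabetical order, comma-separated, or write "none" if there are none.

proc63, proc66

Target proc62 = [13:05, 17:35].
proc58 [15:40, 15:50] → during → no.
proc59 [10:55, 11:40] → before → no.
proc60 [12:40, 13:55] → overlaps → no.
proc61 [15:35, 18:15] → overlapped-by → no.
proc63 [18:30, 21:35] → after → yes.
proc64 [16:05, 21:15] → overlapped-by → no.
proc65 [06:00, 07:00] → before → no.
proc66 [18:10, 18:30] → after → yes.
proc67 [14:55, 20:00] → overlapped-by → no.
proc68 [15:35, 22:55] → overlapped-by → no.
Result: proc63, proc66.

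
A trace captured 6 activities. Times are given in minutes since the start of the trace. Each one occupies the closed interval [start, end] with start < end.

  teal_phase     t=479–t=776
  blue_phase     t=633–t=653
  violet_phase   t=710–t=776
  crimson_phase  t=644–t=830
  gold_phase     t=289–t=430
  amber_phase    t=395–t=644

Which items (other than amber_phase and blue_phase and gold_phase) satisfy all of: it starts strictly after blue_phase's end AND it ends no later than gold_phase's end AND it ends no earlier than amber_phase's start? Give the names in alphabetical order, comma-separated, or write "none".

Conditions: its start is strictly after blue_phase's end (X.start > t=653) AND its end is no later than gold_phase's end (X.end <= t=430) AND its end is no earlier than amber_phase's start (X.end >= t=395).
crimson_phase: start t=644 > t=653? ✗; end t=830 <= t=430? ✗; end t=830 >= t=395? ✓ → no.
teal_phase: start t=479 > t=653? ✗; end t=776 <= t=430? ✗; end t=776 >= t=395? ✓ → no.
violet_phase: start t=710 > t=653? ✓; end t=776 <= t=430? ✗; end t=776 >= t=395? ✓ → no.
Result: none.

none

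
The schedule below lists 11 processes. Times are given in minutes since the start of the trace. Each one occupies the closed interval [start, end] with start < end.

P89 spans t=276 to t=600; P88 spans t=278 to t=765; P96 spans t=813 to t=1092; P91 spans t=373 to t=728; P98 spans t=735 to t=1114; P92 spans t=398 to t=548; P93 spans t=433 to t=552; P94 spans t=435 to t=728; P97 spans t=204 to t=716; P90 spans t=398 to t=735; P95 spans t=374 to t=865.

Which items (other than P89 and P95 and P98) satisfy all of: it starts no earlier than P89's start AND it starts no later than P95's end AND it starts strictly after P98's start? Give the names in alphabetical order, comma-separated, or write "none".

P96

Conditions: its start is no earlier than P89's start (X.start >= t=276) AND its start is no later than P95's end (X.start <= t=865) AND its start is strictly after P98's start (X.start > t=735).
P88: start t=278 >= t=276? ✓; start t=278 <= t=865? ✓; start t=278 > t=735? ✗ → no.
P90: start t=398 >= t=276? ✓; start t=398 <= t=865? ✓; start t=398 > t=735? ✗ → no.
P91: start t=373 >= t=276? ✓; start t=373 <= t=865? ✓; start t=373 > t=735? ✗ → no.
P92: start t=398 >= t=276? ✓; start t=398 <= t=865? ✓; start t=398 > t=735? ✗ → no.
P93: start t=433 >= t=276? ✓; start t=433 <= t=865? ✓; start t=433 > t=735? ✗ → no.
P94: start t=435 >= t=276? ✓; start t=435 <= t=865? ✓; start t=435 > t=735? ✗ → no.
P96: start t=813 >= t=276? ✓; start t=813 <= t=865? ✓; start t=813 > t=735? ✓ → yes.
P97: start t=204 >= t=276? ✗; start t=204 <= t=865? ✓; start t=204 > t=735? ✗ → no.
Result: P96.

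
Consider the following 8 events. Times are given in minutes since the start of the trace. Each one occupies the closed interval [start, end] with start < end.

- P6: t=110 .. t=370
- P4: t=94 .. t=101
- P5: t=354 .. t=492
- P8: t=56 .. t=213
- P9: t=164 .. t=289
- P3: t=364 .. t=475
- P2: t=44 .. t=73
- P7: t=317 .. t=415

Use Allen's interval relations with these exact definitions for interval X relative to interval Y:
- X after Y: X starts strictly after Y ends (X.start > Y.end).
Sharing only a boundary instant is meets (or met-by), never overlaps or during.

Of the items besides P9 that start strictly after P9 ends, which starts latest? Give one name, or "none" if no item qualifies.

Target P9 = [t=164, t=289].
P2 [t=44, t=73] → before → excluded.
P3 [t=364, t=475] → after → candidate.
P4 [t=94, t=101] → before → excluded.
P5 [t=354, t=492] → after → candidate.
P6 [t=110, t=370] → contains → excluded.
P7 [t=317, t=415] → after → candidate.
P8 [t=56, t=213] → overlaps → excluded.
Among candidates, latest start is t=364 → P3.

P3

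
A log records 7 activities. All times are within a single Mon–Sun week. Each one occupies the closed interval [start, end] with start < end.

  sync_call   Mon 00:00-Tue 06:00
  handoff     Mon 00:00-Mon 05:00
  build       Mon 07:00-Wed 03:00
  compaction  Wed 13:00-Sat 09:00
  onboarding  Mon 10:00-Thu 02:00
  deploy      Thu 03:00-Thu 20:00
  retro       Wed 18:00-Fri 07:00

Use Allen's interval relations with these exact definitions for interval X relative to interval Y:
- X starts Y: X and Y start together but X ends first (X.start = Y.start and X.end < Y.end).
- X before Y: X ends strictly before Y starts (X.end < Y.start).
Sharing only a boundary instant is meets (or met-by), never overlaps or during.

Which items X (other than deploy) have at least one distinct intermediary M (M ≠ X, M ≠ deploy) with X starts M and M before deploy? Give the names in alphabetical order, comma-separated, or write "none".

handoff

Target deploy = [Thu 03:00, Thu 20:00].
Intermediaries M with M before deploy: build, handoff, onboarding, sync_call.
Via build — items with X starts build: none.
Via handoff — items with X starts handoff: none.
Via onboarding — items with X starts onboarding: none.
Via sync_call — items with X starts sync_call: handoff.
Union: handoff.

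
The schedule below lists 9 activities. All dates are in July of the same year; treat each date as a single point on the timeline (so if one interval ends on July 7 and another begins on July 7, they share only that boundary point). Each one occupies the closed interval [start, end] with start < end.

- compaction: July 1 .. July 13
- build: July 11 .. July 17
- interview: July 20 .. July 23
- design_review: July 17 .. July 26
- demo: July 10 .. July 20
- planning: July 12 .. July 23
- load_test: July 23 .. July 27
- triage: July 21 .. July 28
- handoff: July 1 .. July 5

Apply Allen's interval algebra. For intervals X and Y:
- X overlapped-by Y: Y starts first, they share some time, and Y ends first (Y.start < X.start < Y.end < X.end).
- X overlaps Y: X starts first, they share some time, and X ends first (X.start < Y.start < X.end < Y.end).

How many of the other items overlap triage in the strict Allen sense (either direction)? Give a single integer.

Target triage = [July 21, July 28].
build [July 11, July 17] → before → no.
compaction [July 1, July 13] → before → no.
demo [July 10, July 20] → before → no.
design_review [July 17, July 26] → overlaps → counts.
handoff [July 1, July 5] → before → no.
interview [July 20, July 23] → overlaps → counts.
load_test [July 23, July 27] → during → no.
planning [July 12, July 23] → overlaps → counts.
Total: 3.

3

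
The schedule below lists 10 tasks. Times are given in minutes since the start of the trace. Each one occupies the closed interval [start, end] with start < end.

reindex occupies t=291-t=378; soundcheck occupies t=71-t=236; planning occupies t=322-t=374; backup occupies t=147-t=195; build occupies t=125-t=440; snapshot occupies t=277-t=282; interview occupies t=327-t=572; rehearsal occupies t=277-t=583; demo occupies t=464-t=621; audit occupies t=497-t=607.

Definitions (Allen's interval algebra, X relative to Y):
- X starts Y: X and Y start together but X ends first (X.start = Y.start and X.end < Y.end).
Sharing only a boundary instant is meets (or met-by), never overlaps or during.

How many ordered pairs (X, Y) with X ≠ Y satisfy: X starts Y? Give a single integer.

Checking all 90 ordered pairs for relation 'starts'; matching pairs in alphabetical order:
(snapshot, rehearsal): snapshot starts rehearsal ✓
Count: 1.

1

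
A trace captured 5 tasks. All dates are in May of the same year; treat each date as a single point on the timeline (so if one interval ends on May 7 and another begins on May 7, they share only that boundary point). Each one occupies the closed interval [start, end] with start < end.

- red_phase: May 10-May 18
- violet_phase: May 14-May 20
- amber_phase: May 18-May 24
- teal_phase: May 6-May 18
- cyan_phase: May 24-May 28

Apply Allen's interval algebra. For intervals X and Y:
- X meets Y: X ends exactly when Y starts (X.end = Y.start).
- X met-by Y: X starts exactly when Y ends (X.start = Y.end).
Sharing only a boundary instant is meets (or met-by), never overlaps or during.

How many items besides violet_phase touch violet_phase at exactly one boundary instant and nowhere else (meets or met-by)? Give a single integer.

Target violet_phase = [May 14, May 20].
amber_phase [May 18, May 24] → overlapped-by → no.
cyan_phase [May 24, May 28] → after → no.
red_phase [May 10, May 18] → overlaps → no.
teal_phase [May 6, May 18] → overlaps → no.
Total: 0.

0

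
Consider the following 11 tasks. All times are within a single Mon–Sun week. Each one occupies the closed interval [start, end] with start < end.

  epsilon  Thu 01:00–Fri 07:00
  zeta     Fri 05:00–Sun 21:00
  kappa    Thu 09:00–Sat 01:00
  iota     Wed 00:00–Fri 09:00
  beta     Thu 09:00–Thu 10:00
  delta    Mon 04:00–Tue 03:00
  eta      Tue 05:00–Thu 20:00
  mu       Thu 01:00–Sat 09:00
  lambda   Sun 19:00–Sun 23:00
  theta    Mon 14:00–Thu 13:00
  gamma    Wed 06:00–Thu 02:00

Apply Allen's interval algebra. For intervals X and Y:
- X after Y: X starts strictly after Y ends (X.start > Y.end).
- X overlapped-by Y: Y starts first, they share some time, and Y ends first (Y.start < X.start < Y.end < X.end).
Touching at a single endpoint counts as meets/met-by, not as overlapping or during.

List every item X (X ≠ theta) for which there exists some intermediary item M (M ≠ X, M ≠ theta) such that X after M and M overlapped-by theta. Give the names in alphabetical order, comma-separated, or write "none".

Target theta = [Mon 14:00, Thu 13:00].
Intermediaries M with M overlapped-by theta: epsilon, eta, iota, kappa, mu.
Via epsilon — items with X after epsilon: lambda.
Via eta — items with X after eta: lambda, zeta.
Via iota — items with X after iota: lambda.
Via kappa — items with X after kappa: lambda.
Via mu — items with X after mu: lambda.
Union: lambda, zeta.

lambda, zeta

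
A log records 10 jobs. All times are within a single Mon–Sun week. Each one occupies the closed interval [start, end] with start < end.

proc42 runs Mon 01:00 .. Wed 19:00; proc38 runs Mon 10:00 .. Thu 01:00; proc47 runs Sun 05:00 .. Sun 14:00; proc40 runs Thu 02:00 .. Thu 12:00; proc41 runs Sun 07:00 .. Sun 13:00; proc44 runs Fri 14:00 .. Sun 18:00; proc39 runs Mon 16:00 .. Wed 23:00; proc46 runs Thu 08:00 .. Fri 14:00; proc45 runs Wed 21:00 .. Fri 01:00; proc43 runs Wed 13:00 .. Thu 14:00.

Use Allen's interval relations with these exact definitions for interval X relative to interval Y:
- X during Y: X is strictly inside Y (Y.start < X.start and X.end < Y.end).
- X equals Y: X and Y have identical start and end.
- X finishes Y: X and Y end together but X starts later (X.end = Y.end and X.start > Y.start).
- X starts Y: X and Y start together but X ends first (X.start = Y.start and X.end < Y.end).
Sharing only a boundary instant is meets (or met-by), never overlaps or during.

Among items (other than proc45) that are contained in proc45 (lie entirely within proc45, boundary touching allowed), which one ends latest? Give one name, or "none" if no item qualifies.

proc40

Target proc45 = [Wed 21:00, Fri 01:00].
proc38 [Mon 10:00, Thu 01:00] → overlaps → excluded.
proc39 [Mon 16:00, Wed 23:00] → overlaps → excluded.
proc40 [Thu 02:00, Thu 12:00] → during → candidate.
proc41 [Sun 07:00, Sun 13:00] → after → excluded.
proc42 [Mon 01:00, Wed 19:00] → before → excluded.
proc43 [Wed 13:00, Thu 14:00] → overlaps → excluded.
proc44 [Fri 14:00, Sun 18:00] → after → excluded.
proc46 [Thu 08:00, Fri 14:00] → overlapped-by → excluded.
proc47 [Sun 05:00, Sun 14:00] → after → excluded.
Among candidates, latest end is Thu 12:00 → proc40.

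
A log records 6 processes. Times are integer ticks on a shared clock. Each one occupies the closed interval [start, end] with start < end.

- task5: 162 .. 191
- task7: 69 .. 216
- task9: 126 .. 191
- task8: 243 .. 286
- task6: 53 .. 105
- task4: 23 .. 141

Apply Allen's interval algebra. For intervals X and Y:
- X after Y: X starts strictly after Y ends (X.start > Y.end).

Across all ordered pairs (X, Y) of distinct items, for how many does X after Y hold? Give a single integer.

Checking all 30 ordered pairs for relation 'after'; matching pairs in alphabetical order:
(task5, task4): task5 after task4 ✓
(task5, task6): task5 after task6 ✓
(task8, task4): task8 after task4 ✓
(task8, task5): task8 after task5 ✓
(task8, task6): task8 after task6 ✓
(task8, task7): task8 after task7 ✓
(task8, task9): task8 after task9 ✓
(task9, task6): task9 after task6 ✓
Count: 8.

8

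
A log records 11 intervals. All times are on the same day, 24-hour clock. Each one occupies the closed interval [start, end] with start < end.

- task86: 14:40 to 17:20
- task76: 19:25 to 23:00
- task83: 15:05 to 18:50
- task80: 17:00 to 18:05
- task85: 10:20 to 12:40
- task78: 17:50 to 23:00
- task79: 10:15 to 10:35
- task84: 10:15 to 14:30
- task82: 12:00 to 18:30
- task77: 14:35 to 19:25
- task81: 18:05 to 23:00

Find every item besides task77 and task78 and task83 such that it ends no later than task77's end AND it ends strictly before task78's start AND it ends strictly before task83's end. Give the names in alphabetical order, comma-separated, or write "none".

task79, task84, task85, task86

Conditions: its end is no later than task77's end (X.end <= 19:25) AND its end is strictly before task78's start (X.end < 17:50) AND its end is strictly before task83's end (X.end < 18:50).
task76: end 23:00 <= 19:25? ✗; end 23:00 < 17:50? ✗; end 23:00 < 18:50? ✗ → no.
task79: end 10:35 <= 19:25? ✓; end 10:35 < 17:50? ✓; end 10:35 < 18:50? ✓ → yes.
task80: end 18:05 <= 19:25? ✓; end 18:05 < 17:50? ✗; end 18:05 < 18:50? ✓ → no.
task81: end 23:00 <= 19:25? ✗; end 23:00 < 17:50? ✗; end 23:00 < 18:50? ✗ → no.
task82: end 18:30 <= 19:25? ✓; end 18:30 < 17:50? ✗; end 18:30 < 18:50? ✓ → no.
task84: end 14:30 <= 19:25? ✓; end 14:30 < 17:50? ✓; end 14:30 < 18:50? ✓ → yes.
task85: end 12:40 <= 19:25? ✓; end 12:40 < 17:50? ✓; end 12:40 < 18:50? ✓ → yes.
task86: end 17:20 <= 19:25? ✓; end 17:20 < 17:50? ✓; end 17:20 < 18:50? ✓ → yes.
Result: task79, task84, task85, task86.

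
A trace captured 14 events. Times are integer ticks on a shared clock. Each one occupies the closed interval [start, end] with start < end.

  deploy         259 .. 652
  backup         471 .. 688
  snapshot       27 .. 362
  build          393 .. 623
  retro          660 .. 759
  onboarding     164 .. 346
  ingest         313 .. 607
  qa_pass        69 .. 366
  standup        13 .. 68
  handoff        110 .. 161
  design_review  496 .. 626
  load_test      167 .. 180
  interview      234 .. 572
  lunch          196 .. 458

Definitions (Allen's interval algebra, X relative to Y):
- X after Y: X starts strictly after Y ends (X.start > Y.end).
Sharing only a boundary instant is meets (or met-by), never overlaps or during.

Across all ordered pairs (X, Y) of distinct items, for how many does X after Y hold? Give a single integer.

Checking all 182 ordered pairs for relation 'after'; matching pairs in alphabetical order:
(backup, handoff): backup after handoff ✓
(backup, load_test): backup after load_test ✓
(backup, lunch): backup after lunch ✓
(backup, onboarding): backup after onboarding ✓
(backup, qa_pass): backup after qa_pass ✓
(backup, snapshot): backup after snapshot ✓
(backup, standup): backup after standup ✓
(build, handoff): build after handoff ✓
(build, load_test): build after load_test ✓
(build, onboarding): build after onboarding ✓
(build, qa_pass): build after qa_pass ✓
(build, snapshot): build after snapshot ✓
(build, standup): build after standup ✓
(deploy, handoff): deploy after handoff ✓
(deploy, load_test): deploy after load_test ✓
(deploy, standup): deploy after standup ✓
(design_review, handoff): design_review after handoff ✓
(design_review, load_test): design_review after load_test ✓
(design_review, lunch): design_review after lunch ✓
(design_review, onboarding): design_review after onboarding ✓
(design_review, qa_pass): design_review after qa_pass ✓
(design_review, snapshot): design_review after snapshot ✓
(design_review, standup): design_review after standup ✓
(handoff, standup): handoff after standup ✓
... plus 26 further pairs not listed.
Count: 50.

50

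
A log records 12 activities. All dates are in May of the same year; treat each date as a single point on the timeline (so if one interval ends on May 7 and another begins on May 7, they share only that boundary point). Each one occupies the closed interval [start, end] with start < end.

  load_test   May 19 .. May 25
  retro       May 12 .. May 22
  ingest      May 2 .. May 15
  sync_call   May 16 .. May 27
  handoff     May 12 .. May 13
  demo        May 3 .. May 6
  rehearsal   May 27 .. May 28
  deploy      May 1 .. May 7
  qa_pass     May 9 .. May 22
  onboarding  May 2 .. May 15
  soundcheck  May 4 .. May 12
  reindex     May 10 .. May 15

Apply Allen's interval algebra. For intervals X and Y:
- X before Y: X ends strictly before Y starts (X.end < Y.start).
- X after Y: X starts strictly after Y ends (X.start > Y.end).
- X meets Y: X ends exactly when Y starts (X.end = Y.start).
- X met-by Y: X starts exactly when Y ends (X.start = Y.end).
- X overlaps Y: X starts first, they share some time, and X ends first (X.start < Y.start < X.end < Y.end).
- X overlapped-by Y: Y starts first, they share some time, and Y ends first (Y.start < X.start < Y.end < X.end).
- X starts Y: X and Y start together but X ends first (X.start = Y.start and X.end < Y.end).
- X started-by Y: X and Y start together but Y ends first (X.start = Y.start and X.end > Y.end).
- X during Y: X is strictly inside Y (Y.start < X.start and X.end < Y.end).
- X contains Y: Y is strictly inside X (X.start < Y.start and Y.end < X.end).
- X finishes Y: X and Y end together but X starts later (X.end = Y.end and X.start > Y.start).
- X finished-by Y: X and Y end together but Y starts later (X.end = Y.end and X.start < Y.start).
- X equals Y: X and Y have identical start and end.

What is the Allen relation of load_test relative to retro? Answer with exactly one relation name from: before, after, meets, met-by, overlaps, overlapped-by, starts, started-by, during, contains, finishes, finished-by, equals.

load_test = [May 19, May 25]; retro = [May 12, May 22].
Compare endpoints: load_test.start > retro.start, load_test.start < retro.end, load_test.end > retro.start, load_test.end > retro.end.
That pattern is 'overlapped-by'.

overlapped-by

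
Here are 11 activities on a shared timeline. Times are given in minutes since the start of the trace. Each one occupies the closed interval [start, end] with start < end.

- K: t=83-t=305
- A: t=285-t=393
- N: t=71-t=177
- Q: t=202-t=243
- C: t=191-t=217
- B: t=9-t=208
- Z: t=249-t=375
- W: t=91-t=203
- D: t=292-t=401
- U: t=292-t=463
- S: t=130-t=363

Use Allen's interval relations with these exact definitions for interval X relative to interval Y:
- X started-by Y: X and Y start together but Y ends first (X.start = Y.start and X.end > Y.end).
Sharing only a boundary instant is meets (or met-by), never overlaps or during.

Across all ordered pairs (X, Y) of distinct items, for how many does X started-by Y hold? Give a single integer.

1

Checking all 110 ordered pairs for relation 'started-by'; matching pairs in alphabetical order:
(U, D): U started-by D ✓
Count: 1.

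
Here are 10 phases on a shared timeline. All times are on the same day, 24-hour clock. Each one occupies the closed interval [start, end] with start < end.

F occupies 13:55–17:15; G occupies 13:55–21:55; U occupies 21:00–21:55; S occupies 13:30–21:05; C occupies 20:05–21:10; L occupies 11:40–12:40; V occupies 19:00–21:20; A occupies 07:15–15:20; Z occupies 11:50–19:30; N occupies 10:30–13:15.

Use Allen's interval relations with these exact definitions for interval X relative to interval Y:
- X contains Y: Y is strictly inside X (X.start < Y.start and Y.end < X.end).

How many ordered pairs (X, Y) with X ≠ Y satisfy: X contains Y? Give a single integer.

Checking all 90 ordered pairs for relation 'contains'; matching pairs in alphabetical order:
(A, L): A contains L ✓
(A, N): A contains N ✓
(G, C): G contains C ✓
(G, V): G contains V ✓
(N, L): N contains L ✓
(S, F): S contains F ✓
(V, C): V contains C ✓
(Z, F): Z contains F ✓
Count: 8.

8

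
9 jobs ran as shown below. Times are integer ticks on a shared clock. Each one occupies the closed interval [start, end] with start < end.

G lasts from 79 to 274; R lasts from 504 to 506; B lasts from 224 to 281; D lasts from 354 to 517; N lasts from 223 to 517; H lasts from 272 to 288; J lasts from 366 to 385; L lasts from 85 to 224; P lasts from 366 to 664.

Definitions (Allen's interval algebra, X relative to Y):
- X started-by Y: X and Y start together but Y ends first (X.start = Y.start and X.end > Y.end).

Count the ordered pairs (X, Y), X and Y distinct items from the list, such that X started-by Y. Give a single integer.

1

Checking all 72 ordered pairs for relation 'started-by'; matching pairs in alphabetical order:
(P, J): P started-by J ✓
Count: 1.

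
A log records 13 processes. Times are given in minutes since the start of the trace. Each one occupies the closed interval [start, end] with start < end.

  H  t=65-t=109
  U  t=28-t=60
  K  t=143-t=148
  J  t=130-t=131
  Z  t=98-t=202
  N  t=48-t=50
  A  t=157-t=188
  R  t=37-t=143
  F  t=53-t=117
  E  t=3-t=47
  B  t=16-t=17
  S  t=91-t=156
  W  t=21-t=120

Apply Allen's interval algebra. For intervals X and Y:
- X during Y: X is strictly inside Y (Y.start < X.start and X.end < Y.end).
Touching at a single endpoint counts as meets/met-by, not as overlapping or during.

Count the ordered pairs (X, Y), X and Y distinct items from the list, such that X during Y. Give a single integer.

Checking all 156 ordered pairs for relation 'during'; matching pairs in alphabetical order:
(A, Z): A during Z ✓
(B, E): B during E ✓
(F, R): F during R ✓
(F, W): F during W ✓
(H, F): H during F ✓
(H, R): H during R ✓
(H, W): H during W ✓
(J, R): J during R ✓
(J, S): J during S ✓
(J, Z): J during Z ✓
(K, S): K during S ✓
(K, Z): K during Z ✓
(N, R): N during R ✓
(N, U): N during U ✓
(N, W): N during W ✓
(U, W): U during W ✓
Count: 16.

16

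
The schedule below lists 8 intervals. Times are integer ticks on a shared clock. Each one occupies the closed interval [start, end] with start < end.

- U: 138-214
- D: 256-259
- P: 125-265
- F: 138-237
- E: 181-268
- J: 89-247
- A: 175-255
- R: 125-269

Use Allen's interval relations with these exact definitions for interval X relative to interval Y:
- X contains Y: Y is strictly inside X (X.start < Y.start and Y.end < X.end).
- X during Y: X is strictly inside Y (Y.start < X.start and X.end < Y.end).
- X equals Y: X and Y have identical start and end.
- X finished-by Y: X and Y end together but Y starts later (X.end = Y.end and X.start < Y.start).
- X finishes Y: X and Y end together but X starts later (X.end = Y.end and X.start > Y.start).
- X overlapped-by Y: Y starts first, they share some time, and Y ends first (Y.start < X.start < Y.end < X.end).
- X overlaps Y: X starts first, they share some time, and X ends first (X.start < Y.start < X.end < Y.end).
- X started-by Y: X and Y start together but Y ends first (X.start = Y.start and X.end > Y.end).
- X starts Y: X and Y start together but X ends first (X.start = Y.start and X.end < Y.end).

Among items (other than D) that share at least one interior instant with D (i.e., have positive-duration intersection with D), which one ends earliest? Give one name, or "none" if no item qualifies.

Target D = [256, 259].
A [175, 255] → before → excluded.
E [181, 268] → contains → candidate.
F [138, 237] → before → excluded.
J [89, 247] → before → excluded.
P [125, 265] → contains → candidate.
R [125, 269] → contains → candidate.
U [138, 214] → before → excluded.
Among candidates, earliest end is 265 → P.

P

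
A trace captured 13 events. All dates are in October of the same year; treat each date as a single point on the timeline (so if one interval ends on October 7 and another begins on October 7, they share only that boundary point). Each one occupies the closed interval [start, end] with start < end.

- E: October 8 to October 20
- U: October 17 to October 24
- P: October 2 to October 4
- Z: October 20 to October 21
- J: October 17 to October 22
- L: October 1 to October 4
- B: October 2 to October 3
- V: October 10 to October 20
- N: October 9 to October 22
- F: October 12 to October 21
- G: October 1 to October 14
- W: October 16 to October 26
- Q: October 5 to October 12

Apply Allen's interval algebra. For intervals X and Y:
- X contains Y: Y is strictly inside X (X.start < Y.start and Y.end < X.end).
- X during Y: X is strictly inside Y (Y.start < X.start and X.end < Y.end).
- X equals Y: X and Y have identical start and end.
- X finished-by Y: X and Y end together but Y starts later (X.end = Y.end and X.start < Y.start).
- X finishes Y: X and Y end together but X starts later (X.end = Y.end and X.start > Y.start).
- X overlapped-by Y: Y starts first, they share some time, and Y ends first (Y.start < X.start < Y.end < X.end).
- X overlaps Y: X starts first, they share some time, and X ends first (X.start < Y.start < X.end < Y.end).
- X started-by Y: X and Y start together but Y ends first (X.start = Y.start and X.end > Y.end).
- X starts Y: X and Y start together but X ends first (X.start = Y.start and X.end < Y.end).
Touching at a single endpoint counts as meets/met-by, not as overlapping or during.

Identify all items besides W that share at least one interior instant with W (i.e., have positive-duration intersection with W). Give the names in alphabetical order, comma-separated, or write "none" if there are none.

Target W = [October 16, October 26].
B [October 2, October 3] → before → no.
E [October 8, October 20] → overlaps → yes.
F [October 12, October 21] → overlaps → yes.
G [October 1, October 14] → before → no.
J [October 17, October 22] → during → yes.
L [October 1, October 4] → before → no.
N [October 9, October 22] → overlaps → yes.
P [October 2, October 4] → before → no.
Q [October 5, October 12] → before → no.
U [October 17, October 24] → during → yes.
V [October 10, October 20] → overlaps → yes.
Z [October 20, October 21] → during → yes.
Result: E, F, J, N, U, V, Z.

E, F, J, N, U, V, Z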